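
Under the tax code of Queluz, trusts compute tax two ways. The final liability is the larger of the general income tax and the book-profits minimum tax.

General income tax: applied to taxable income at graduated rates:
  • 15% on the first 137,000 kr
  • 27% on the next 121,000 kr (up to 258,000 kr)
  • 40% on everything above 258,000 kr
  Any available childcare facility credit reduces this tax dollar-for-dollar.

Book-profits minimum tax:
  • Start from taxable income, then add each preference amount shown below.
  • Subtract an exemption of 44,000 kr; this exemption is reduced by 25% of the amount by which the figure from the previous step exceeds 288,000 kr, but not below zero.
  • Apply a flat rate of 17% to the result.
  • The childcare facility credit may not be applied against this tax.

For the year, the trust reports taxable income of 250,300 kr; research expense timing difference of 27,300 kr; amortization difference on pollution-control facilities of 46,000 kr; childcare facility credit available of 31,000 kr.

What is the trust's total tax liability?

Book-profits minimum tax:
  Adjusted income: 250,300 kr + 27,300 kr + 46,000 kr = 323,600 kr
  Exemption: 44,000 kr − 25% × (323,600 kr − 288,000 kr) = 44,000 kr − 8,900 kr = 35,100 kr
  Base: 323,600 kr − 35,100 kr = 288,500 kr
  288,500 kr × 17% = 49,045 kr

General income tax:
  137,000 kr × 15% = 20,550 kr
  113,300 kr × 27% = 30,591 kr
  → 51,141 kr
  Less childcare facility credit 31,000 kr → 20,141 kr

49,045 kr > 20,141 kr, so the book-profits minimum tax is the binding amount.

49,045 kr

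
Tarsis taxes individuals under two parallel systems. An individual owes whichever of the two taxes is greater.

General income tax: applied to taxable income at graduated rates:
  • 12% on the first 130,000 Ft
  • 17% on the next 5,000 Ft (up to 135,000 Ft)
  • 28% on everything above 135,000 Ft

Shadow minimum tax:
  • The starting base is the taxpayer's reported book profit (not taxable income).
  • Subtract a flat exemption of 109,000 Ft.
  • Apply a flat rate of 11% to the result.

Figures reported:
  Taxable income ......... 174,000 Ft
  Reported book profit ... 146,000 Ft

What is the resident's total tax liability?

General income tax:
  130,000 Ft × 12% = 15,600 Ft
  5,000 Ft × 17% = 850 Ft
  39,000 Ft × 28% = 10,920 Ft
  → 27,370 Ft

Shadow minimum tax:
  Base (reported book profit): 146,000 Ft
  Less exemption 109,000 Ft → base 37,000 Ft
  37,000 Ft × 11% = 4,070 Ft

27,370 Ft > 4,070 Ft, so the general income tax governs.

27,370 Ft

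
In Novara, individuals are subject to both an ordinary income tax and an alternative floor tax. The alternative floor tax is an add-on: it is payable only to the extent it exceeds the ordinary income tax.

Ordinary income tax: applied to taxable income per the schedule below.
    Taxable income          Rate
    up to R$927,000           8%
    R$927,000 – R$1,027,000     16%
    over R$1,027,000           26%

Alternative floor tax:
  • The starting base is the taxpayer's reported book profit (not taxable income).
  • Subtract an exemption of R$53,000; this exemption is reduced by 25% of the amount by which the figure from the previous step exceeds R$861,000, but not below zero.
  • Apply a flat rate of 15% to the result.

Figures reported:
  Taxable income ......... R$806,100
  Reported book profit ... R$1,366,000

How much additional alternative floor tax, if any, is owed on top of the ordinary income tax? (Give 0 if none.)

R$140,412

Ordinary income tax:
  R$806,100 × 8% = R$64,488

Alternative floor tax:
  Base (reported book profit): R$1,366,000
  Exemption: 25% × (R$1,366,000 − R$861,000) = R$126,250 ≥ R$53,000, so the exemption is fully phased out
  Base: R$1,366,000 − R$0 = R$1,366,000
  R$1,366,000 × 15% = R$204,900

Excess of alternative floor tax over ordinary income tax: R$204,900 − R$64,488 = R$140,412.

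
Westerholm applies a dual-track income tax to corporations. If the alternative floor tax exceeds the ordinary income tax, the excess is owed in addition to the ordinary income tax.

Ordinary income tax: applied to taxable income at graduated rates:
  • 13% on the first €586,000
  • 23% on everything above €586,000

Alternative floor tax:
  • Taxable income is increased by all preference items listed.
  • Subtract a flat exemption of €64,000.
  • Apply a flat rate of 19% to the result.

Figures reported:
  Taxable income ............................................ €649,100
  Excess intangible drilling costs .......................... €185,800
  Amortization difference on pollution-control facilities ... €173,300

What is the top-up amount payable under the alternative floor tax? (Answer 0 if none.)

Alternative floor tax:
  Adjusted income: €649,100 + €185,800 + €173,300 = €1,008,200
  Less exemption €64,000 → base €944,200
  €944,200 × 19% = €179,398

Ordinary income tax:
  €586,000 × 13% = €76,180
  €63,100 × 23% = €14,513
  → €90,693

Excess of alternative floor tax over ordinary income tax: €179,398 − €90,693 = €88,705.

€88,705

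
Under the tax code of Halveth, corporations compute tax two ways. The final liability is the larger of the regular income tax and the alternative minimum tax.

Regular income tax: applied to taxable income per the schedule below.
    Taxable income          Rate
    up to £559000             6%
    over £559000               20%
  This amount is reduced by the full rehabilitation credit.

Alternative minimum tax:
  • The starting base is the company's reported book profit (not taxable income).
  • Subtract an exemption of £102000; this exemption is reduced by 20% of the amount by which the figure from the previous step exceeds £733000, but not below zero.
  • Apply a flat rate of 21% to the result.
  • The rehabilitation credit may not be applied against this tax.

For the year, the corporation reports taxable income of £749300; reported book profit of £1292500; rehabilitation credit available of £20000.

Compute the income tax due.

Regular income tax:
  £559000 × 6% = £33540
  £190300 × 20% = £38060
  → £71600
  Less rehabilitation credit £20000 → £51600

Alternative minimum tax:
  Base (reported book profit): £1292500
  Exemption: 20% × (£1292500 − £733000) = £111900 ≥ £102000, so the exemption is fully phased out
  Base: £1292500 − £0 = £1292500
  £1292500 × 21% = £271425

£271425 > £51600, so the alternative minimum tax is the binding amount.

£271425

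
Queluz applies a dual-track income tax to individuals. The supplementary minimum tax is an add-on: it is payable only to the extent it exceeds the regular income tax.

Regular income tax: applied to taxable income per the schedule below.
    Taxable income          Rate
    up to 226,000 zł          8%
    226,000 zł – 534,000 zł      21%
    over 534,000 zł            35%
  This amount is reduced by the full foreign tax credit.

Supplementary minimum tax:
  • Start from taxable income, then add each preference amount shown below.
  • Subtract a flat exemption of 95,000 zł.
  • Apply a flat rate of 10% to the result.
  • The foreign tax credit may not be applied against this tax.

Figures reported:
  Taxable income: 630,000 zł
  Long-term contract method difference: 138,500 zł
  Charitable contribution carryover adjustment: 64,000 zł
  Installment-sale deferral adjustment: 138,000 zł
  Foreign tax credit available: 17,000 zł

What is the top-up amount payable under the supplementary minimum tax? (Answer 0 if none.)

0 zł

Regular income tax:
  226,000 zł × 8% = 18,080 zł
  308,000 zł × 21% = 64,680 zł
  96,000 zł × 35% = 33,600 zł
  → 116,360 zł
  Less foreign tax credit 17,000 zł → 99,360 zł

Supplementary minimum tax:
  Adjusted income: 630,000 zł + 138,500 zł + 64,000 zł + 138,000 zł = 970,500 zł
  Less exemption 95,000 zł → base 875,500 zł
  875,500 zł × 10% = 87,550 zł

87,550 zł ≤ 99,360 zł, so no add-on is due.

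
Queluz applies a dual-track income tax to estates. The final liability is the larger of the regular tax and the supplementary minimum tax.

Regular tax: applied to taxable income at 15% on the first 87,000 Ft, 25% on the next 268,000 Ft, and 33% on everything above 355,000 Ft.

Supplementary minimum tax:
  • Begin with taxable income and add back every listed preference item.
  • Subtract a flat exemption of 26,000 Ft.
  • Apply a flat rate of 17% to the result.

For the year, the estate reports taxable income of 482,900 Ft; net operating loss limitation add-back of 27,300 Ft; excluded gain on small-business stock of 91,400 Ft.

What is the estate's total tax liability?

Supplementary minimum tax:
  Adjusted income: 482,900 Ft + 27,300 Ft + 91,400 Ft = 601,600 Ft
  Less exemption 26,000 Ft → base 575,600 Ft
  575,600 Ft × 17% = 97,852 Ft

Regular tax:
  87,000 Ft × 15% = 13,050 Ft
  268,000 Ft × 25% = 67,000 Ft
  127,900 Ft × 33% = 42,207 Ft
  → 122,257 Ft

122,257 Ft > 97,852 Ft, so the regular tax governs.

122,257 Ft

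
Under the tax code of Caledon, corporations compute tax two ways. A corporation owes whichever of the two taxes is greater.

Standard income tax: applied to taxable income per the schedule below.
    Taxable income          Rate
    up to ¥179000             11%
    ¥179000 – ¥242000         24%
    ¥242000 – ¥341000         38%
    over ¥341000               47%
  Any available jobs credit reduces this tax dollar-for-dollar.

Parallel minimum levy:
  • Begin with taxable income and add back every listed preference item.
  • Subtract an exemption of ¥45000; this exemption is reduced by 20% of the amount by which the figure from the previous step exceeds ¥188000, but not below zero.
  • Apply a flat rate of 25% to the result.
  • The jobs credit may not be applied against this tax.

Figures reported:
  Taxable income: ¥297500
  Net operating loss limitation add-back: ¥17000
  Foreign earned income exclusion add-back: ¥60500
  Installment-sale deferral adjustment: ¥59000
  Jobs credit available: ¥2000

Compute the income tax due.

Parallel minimum levy:
  Adjusted income: ¥297500 + ¥17000 + ¥60500 + ¥59000 = ¥434000
  Exemption: 20% × (¥434000 − ¥188000) = ¥49200 ≥ ¥45000, so the exemption is fully phased out
  Base: ¥434000 − ¥0 = ¥434000
  ¥434000 × 25% = ¥108500

Standard income tax:
  ¥179000 × 11% = ¥19690
  ¥63000 × 24% = ¥15120
  ¥55500 × 38% = ¥21090
  → ¥55900
  Less jobs credit ¥2000 → ¥53900

¥108500 > ¥53900, so the parallel minimum levy is the binding amount.

¥108500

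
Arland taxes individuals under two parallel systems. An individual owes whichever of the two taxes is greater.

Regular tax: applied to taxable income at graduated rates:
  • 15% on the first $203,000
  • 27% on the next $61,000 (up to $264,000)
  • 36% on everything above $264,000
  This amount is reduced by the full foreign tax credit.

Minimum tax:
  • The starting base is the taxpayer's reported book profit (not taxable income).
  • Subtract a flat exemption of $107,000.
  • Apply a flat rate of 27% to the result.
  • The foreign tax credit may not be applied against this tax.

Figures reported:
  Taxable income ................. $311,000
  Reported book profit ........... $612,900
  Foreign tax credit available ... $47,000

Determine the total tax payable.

$136,593

Regular tax:
  $203,000 × 15% = $30,450
  $61,000 × 27% = $16,470
  $47,000 × 36% = $16,920
  → $63,840
  Less foreign tax credit $47,000 → $16,840

Minimum tax:
  Base (reported book profit): $612,900
  Less exemption $107,000 → base $505,900
  $505,900 × 27% = $136,593

$136,593 > $16,840, so the minimum tax is the binding amount.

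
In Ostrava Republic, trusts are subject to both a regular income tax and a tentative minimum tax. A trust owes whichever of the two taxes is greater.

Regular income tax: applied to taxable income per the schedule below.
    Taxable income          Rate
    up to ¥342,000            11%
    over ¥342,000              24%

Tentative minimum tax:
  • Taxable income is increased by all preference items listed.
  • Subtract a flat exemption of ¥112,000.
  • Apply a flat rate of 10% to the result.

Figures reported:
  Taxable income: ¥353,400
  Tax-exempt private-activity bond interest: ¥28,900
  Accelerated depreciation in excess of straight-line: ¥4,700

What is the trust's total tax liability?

Tentative minimum tax:
  Adjusted income: ¥353,400 + ¥28,900 + ¥4,700 = ¥387,000
  Less exemption ¥112,000 → base ¥275,000
  ¥275,000 × 10% = ¥27,500

Regular income tax:
  ¥342,000 × 11% = ¥37,620
  ¥11,400 × 24% = ¥2,736
  → ¥40,356

¥40,356 > ¥27,500, so the regular income tax governs.

¥40,356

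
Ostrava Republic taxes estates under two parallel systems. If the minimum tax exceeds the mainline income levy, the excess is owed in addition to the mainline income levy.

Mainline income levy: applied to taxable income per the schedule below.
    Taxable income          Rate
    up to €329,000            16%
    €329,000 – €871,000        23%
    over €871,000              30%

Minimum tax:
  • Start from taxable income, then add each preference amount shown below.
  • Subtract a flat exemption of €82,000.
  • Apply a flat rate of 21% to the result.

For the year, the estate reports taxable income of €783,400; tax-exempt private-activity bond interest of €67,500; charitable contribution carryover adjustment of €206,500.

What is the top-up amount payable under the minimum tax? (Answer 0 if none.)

€47,682

Mainline income levy:
  €329,000 × 16% = €52,640
  €454,400 × 23% = €104,512
  → €157,152

Minimum tax:
  Adjusted income: €783,400 + €67,500 + €206,500 = €1,057,400
  Less exemption €82,000 → base €975,400
  €975,400 × 21% = €204,834

Excess of minimum tax over mainline income levy: €204,834 − €157,152 = €47,682.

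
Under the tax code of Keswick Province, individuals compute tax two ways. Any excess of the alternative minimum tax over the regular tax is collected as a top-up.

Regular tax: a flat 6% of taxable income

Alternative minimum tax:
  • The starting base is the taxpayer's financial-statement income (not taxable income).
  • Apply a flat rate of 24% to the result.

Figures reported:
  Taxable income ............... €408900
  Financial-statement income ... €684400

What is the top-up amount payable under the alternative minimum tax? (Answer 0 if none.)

Alternative minimum tax:
  Base (financial-statement income): €684400
  €684400 × 24% = €164256

Regular tax:
  €408900 × 6% = €24534

Excess of alternative minimum tax over regular tax: €164256 − €24534 = €139722.

€139722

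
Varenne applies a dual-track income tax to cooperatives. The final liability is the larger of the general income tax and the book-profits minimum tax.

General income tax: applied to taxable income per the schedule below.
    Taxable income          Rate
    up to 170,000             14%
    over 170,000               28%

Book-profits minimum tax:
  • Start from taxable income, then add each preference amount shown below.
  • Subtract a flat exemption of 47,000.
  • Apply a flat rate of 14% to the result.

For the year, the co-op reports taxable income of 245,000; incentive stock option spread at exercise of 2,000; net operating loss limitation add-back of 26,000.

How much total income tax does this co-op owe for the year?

44,800

Book-profits minimum tax:
  Adjusted income: 245,000 + 2,000 + 26,000 = 273,000
  Less exemption 47,000 → base 226,000
  226,000 × 14% = 31,640

General income tax:
  170,000 × 14% = 23,800
  75,000 × 28% = 21,000
  → 44,800

44,800 > 31,640, so the general income tax governs.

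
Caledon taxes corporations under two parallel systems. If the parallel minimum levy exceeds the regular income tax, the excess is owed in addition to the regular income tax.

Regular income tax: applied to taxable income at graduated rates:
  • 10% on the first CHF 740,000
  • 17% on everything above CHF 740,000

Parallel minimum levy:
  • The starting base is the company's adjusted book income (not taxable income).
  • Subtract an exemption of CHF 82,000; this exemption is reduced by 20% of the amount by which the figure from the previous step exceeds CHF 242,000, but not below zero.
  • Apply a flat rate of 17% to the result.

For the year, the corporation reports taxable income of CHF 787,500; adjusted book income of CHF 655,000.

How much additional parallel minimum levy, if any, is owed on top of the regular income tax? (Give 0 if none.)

CHF 29,275

Parallel minimum levy:
  Base (adjusted book income): CHF 655,000
  Exemption: 20% × (CHF 655,000 − CHF 242,000) = CHF 82,600 ≥ CHF 82,000, so the exemption is fully phased out
  Base: CHF 655,000 − CHF 0 = CHF 655,000
  CHF 655,000 × 17% = CHF 111,350

Regular income tax:
  CHF 740,000 × 10% = CHF 74,000
  CHF 47,500 × 17% = CHF 8,075
  → CHF 82,075

Excess of parallel minimum levy over regular income tax: CHF 111,350 − CHF 82,075 = CHF 29,275.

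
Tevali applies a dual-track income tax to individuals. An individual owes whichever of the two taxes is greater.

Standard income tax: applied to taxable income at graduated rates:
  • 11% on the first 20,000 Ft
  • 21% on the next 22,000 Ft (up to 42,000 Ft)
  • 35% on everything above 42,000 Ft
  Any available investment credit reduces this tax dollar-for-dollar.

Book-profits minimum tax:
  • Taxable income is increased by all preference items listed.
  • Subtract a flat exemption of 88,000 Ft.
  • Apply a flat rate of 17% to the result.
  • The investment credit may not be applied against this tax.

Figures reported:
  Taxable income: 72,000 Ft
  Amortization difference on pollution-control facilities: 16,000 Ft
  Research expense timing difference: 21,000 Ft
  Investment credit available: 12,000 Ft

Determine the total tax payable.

5,320 Ft

Book-profits minimum tax:
  Adjusted income: 72,000 Ft + 16,000 Ft + 21,000 Ft = 109,000 Ft
  Less exemption 88,000 Ft → base 21,000 Ft
  21,000 Ft × 17% = 3,570 Ft

Standard income tax:
  20,000 Ft × 11% = 2,200 Ft
  22,000 Ft × 21% = 4,620 Ft
  30,000 Ft × 35% = 10,500 Ft
  → 17,320 Ft
  Less investment credit 12,000 Ft → 5,320 Ft

5,320 Ft > 3,570 Ft, so the standard income tax governs.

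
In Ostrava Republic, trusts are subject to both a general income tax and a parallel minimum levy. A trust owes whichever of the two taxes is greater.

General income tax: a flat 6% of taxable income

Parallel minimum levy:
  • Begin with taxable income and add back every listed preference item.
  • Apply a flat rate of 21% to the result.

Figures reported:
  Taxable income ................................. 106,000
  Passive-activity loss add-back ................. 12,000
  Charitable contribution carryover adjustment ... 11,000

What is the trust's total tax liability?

27,090

General income tax:
  106,000 × 6% = 6,360

Parallel minimum levy:
  Adjusted income: 106,000 + 12,000 + 11,000 = 129,000
  129,000 × 21% = 27,090

27,090 > 6,360, so the parallel minimum levy is the binding amount.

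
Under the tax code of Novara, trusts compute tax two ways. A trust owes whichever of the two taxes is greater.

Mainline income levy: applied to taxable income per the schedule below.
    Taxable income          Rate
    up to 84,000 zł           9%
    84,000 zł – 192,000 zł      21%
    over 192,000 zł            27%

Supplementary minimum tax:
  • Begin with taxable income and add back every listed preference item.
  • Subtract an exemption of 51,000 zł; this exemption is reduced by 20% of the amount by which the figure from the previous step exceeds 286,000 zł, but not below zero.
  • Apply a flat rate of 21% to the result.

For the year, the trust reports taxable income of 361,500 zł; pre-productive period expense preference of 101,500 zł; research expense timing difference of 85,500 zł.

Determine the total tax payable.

115,185 zł

Mainline income levy:
  84,000 zł × 9% = 7,560 zł
  108,000 zł × 21% = 22,680 zł
  169,500 zł × 27% = 45,765 zł
  → 76,005 zł

Supplementary minimum tax:
  Adjusted income: 361,500 zł + 101,500 zł + 85,500 zł = 548,500 zł
  Exemption: 20% × (548,500 zł − 286,000 zł) = 52,500 zł ≥ 51,000 zł, so the exemption is fully phased out
  Base: 548,500 zł − 0 zł = 548,500 zł
  548,500 zł × 21% = 115,185 zł

115,185 zł > 76,005 zł, so the supplementary minimum tax is the binding amount.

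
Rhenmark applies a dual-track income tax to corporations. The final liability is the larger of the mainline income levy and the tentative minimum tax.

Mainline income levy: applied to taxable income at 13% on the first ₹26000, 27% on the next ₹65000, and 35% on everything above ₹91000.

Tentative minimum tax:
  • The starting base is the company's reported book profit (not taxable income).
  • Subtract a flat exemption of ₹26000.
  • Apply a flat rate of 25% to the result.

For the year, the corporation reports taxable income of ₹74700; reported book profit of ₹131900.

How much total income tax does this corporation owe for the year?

₹26475

Tentative minimum tax:
  Base (reported book profit): ₹131900
  Less exemption ₹26000 → base ₹105900
  ₹105900 × 25% = ₹26475

Mainline income levy:
  ₹26000 × 13% = ₹3380
  ₹48700 × 27% = ₹13149
  → ₹16529

₹26475 > ₹16529, so the tentative minimum tax is the binding amount.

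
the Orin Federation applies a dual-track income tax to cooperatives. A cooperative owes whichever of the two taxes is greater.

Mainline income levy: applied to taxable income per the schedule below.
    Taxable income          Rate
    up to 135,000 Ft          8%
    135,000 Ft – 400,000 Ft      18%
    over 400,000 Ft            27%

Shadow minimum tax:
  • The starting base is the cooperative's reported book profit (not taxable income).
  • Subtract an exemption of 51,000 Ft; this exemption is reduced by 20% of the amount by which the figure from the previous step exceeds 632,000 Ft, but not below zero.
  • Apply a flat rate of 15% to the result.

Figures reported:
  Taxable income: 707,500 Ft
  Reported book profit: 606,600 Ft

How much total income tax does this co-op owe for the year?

Mainline income levy:
  135,000 Ft × 8% = 10,800 Ft
  265,000 Ft × 18% = 47,700 Ft
  307,500 Ft × 27% = 83,025 Ft
  → 141,525 Ft

Shadow minimum tax:
  Base (reported book profit): 606,600 Ft
  Exemption: 606,600 Ft ≤ 632,000 Ft, so full 51,000 Ft applies
  Base: 606,600 Ft − 51,000 Ft = 555,600 Ft
  555,600 Ft × 15% = 83,340 Ft

141,525 Ft > 83,340 Ft, so the mainline income levy governs.

141,525 Ft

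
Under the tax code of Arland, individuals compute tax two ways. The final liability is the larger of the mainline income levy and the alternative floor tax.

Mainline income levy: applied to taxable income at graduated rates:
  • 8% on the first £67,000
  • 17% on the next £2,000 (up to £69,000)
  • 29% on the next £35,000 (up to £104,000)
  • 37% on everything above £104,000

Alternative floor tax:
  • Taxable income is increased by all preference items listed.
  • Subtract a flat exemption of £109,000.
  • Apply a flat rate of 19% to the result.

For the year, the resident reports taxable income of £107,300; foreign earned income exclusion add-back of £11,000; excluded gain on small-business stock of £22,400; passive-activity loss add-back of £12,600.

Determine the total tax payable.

£17,071

Alternative floor tax:
  Adjusted income: £107,300 + £11,000 + £22,400 + £12,600 = £153,300
  Less exemption £109,000 → base £44,300
  £44,300 × 19% = £8,417

Mainline income levy:
  £67,000 × 8% = £5,360
  £2,000 × 17% = £340
  £35,000 × 29% = £10,150
  £3,300 × 37% = £1,221
  → £17,071

£17,071 > £8,417, so the mainline income levy governs.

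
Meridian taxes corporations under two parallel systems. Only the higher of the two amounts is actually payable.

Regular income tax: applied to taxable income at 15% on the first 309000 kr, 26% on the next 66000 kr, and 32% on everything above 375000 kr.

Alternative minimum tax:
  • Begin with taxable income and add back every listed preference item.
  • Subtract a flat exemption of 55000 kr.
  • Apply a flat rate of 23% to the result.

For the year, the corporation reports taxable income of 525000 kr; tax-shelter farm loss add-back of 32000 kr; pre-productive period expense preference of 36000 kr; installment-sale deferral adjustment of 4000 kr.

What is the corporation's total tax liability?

Alternative minimum tax:
  Adjusted income: 525000 kr + 32000 kr + 36000 kr + 4000 kr = 597000 kr
  Less exemption 55000 kr → base 542000 kr
  542000 kr × 23% = 124660 kr

Regular income tax:
  309000 kr × 15% = 46350 kr
  66000 kr × 26% = 17160 kr
  150000 kr × 32% = 48000 kr
  → 111510 kr

124660 kr > 111510 kr, so the alternative minimum tax is the binding amount.

124660 kr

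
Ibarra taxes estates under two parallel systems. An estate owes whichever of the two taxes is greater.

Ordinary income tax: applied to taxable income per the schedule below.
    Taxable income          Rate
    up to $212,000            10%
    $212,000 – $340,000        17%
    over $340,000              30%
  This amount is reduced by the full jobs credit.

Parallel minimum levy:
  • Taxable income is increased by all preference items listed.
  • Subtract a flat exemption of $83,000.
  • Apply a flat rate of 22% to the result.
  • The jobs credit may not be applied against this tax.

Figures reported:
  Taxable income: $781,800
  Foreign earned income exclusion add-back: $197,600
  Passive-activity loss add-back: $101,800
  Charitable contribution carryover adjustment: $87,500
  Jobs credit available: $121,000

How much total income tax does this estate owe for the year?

Ordinary income tax:
  $212,000 × 10% = $21,200
  $128,000 × 17% = $21,760
  $441,800 × 30% = $132,540
  → $175,500
  Less jobs credit $121,000 → $54,500

Parallel minimum levy:
  Adjusted income: $781,800 + $197,600 + $101,800 + $87,500 = $1,168,700
  Less exemption $83,000 → base $1,085,700
  $1,085,700 × 22% = $238,854

$238,854 > $54,500, so the parallel minimum levy is the binding amount.

$238,854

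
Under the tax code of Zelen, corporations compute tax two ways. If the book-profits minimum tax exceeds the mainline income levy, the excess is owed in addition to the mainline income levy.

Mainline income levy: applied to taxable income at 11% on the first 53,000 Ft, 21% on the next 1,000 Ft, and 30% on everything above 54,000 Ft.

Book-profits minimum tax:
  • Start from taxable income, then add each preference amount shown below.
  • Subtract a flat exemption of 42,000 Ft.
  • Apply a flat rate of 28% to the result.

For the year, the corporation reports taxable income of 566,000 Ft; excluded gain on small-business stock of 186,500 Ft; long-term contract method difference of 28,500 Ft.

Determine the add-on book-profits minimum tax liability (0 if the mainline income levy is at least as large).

Book-profits minimum tax:
  Adjusted income: 566,000 Ft + 186,500 Ft + 28,500 Ft = 781,000 Ft
  Less exemption 42,000 Ft → base 739,000 Ft
  739,000 Ft × 28% = 206,920 Ft

Mainline income levy:
  53,000 Ft × 11% = 5,830 Ft
  1,000 Ft × 21% = 210 Ft
  512,000 Ft × 30% = 153,600 Ft
  → 159,640 Ft

Excess of book-profits minimum tax over mainline income levy: 206,920 Ft − 159,640 Ft = 47,280 Ft.

47,280 Ft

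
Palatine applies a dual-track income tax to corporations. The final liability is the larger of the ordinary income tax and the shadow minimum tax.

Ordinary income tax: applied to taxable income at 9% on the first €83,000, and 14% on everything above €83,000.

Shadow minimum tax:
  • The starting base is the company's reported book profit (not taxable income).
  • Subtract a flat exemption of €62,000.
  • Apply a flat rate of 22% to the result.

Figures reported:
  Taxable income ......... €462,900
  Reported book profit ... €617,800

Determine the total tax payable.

€122,276

Ordinary income tax:
  €83,000 × 9% = €7,470
  €379,900 × 14% = €53,186
  → €60,656

Shadow minimum tax:
  Base (reported book profit): €617,800
  Less exemption €62,000 → base €555,800
  €555,800 × 22% = €122,276

€122,276 > €60,656, so the shadow minimum tax is the binding amount.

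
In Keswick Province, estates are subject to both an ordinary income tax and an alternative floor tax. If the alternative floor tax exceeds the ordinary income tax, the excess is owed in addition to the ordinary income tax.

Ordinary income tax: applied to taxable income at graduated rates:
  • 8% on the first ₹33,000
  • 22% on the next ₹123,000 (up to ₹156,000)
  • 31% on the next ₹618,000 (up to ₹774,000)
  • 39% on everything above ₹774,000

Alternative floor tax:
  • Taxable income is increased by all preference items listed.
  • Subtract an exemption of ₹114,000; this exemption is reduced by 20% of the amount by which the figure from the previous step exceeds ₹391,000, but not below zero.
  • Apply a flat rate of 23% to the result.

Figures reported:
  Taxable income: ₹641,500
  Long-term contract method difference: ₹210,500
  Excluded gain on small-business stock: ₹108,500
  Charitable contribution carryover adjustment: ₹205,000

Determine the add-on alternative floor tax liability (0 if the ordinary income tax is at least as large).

₹87,860

Alternative floor tax:
  Adjusted income: ₹641,500 + ₹210,500 + ₹108,500 + ₹205,000 = ₹1,165,500
  Exemption: 20% × (₹1,165,500 − ₹391,000) = ₹154,900 ≥ ₹114,000, so the exemption is fully phased out
  Base: ₹1,165,500 − ₹0 = ₹1,165,500
  ₹1,165,500 × 23% = ₹268,065

Ordinary income tax:
  ₹33,000 × 8% = ₹2,640
  ₹123,000 × 22% = ₹27,060
  ₹485,500 × 31% = ₹150,505
  → ₹180,205

Excess of alternative floor tax over ordinary income tax: ₹268,065 − ₹180,205 = ₹87,860.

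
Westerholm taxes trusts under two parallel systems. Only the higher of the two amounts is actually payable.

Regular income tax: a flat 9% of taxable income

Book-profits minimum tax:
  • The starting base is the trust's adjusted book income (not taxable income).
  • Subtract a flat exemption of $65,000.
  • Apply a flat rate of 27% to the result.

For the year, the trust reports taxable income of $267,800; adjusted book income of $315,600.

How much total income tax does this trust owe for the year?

$67,662

Regular income tax:
  $267,800 × 9% = $24,102

Book-profits minimum tax:
  Base (adjusted book income): $315,600
  Less exemption $65,000 → base $250,600
  $250,600 × 27% = $67,662

$67,662 > $24,102, so the book-profits minimum tax is the binding amount.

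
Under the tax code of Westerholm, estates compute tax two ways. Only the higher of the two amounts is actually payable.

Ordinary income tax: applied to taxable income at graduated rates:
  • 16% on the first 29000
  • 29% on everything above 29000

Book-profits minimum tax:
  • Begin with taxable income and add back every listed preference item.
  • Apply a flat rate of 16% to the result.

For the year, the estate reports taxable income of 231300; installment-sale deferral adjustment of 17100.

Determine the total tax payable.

Ordinary income tax:
  29000 × 16% = 4640
  202300 × 29% = 58667
  → 63307

Book-profits minimum tax:
  Adjusted income: 231300 + 17100 = 248400
  248400 × 16% = 39744

63307 > 39744, so the ordinary income tax governs.

63307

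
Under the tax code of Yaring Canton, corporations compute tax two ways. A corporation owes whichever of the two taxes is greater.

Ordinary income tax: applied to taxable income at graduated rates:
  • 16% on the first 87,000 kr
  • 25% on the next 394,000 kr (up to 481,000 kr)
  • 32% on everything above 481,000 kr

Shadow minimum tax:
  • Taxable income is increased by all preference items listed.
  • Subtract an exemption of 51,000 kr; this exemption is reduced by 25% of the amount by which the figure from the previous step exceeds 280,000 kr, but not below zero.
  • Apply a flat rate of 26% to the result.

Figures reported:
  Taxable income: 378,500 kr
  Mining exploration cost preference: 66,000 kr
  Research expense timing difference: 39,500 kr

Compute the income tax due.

125,840 kr

Ordinary income tax:
  87,000 kr × 16% = 13,920 kr
  291,500 kr × 25% = 72,875 kr
  → 86,795 kr

Shadow minimum tax:
  Adjusted income: 378,500 kr + 66,000 kr + 39,500 kr = 484,000 kr
  Exemption: 25% × (484,000 kr − 280,000 kr) = 51,000 kr ≥ 51,000 kr, so the exemption is fully phased out
  Base: 484,000 kr − 0 kr = 484,000 kr
  484,000 kr × 26% = 125,840 kr

125,840 kr > 86,795 kr, so the shadow minimum tax is the binding amount.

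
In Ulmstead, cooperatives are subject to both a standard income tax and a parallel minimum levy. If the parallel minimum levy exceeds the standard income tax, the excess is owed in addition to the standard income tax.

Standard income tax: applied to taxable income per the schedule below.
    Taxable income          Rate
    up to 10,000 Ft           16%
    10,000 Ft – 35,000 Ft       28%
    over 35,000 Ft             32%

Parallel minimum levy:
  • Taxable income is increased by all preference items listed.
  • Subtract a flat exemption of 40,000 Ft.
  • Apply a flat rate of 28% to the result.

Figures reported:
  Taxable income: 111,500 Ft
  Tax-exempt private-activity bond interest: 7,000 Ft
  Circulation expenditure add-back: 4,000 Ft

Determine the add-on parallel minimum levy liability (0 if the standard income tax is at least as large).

Standard income tax:
  10,000 Ft × 16% = 1,600 Ft
  25,000 Ft × 28% = 7,000 Ft
  76,500 Ft × 32% = 24,480 Ft
  → 33,080 Ft

Parallel minimum levy:
  Adjusted income: 111,500 Ft + 7,000 Ft + 4,000 Ft = 122,500 Ft
  Less exemption 40,000 Ft → base 82,500 Ft
  82,500 Ft × 28% = 23,100 Ft

23,100 Ft ≤ 33,080 Ft, so no add-on is due.

0 Ft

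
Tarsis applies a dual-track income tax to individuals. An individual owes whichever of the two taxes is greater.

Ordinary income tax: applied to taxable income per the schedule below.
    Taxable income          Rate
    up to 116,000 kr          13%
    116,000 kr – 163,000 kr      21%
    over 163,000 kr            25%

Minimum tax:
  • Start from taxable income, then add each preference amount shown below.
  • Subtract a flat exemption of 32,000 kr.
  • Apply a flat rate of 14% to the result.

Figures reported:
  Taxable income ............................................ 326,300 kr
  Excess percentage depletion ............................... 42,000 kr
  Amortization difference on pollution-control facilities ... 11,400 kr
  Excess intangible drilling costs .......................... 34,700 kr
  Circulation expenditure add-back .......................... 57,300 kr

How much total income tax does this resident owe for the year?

65,775 kr

Minimum tax:
  Adjusted income: 326,300 kr + 42,000 kr + 11,400 kr + 34,700 kr + 57,300 kr = 471,700 kr
  Less exemption 32,000 kr → base 439,700 kr
  439,700 kr × 14% = 61,558 kr

Ordinary income tax:
  116,000 kr × 13% = 15,080 kr
  47,000 kr × 21% = 9,870 kr
  163,300 kr × 25% = 40,825 kr
  → 65,775 kr

65,775 kr > 61,558 kr, so the ordinary income tax governs.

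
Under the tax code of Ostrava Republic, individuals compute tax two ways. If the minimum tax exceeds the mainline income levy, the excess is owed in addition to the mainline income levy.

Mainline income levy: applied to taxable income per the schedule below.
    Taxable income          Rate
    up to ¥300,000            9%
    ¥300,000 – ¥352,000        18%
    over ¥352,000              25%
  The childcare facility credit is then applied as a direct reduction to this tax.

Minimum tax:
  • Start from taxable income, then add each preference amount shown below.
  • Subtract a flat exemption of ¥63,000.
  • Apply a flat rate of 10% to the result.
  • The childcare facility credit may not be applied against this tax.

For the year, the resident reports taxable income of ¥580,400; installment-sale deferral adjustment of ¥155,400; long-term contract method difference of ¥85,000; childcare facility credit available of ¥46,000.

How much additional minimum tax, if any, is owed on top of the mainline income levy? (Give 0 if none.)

Minimum tax:
  Adjusted income: ¥580,400 + ¥155,400 + ¥85,000 = ¥820,800
  Less exemption ¥63,000 → base ¥757,800
  ¥757,800 × 10% = ¥75,780

Mainline income levy:
  ¥300,000 × 9% = ¥27,000
  ¥52,000 × 18% = ¥9,360
  ¥228,400 × 25% = ¥57,100
  → ¥93,460
  Less childcare facility credit ¥46,000 → ¥47,460

Excess of minimum tax over mainline income levy: ¥75,780 − ¥47,460 = ¥28,320.

¥28,320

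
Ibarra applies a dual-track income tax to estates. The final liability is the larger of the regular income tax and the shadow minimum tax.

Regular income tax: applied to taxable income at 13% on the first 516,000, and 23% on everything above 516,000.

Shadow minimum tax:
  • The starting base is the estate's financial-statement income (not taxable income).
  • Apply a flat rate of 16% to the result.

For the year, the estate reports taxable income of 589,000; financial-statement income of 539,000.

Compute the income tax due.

86,240

Regular income tax:
  516,000 × 13% = 67,080
  73,000 × 23% = 16,790
  → 83,870

Shadow minimum tax:
  Base (financial-statement income): 539,000
  539,000 × 16% = 86,240

86,240 > 83,870, so the shadow minimum tax is the binding amount.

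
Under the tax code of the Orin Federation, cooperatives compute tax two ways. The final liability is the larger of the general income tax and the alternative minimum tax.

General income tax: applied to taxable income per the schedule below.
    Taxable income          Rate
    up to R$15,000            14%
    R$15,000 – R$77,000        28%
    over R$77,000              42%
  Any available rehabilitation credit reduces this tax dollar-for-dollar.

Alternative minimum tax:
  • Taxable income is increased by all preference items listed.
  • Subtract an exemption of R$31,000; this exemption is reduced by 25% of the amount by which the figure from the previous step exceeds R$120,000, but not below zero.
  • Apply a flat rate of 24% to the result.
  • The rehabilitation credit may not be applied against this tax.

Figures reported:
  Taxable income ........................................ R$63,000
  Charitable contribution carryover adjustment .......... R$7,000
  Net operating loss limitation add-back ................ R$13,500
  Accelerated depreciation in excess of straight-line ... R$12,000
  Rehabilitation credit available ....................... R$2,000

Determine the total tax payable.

General income tax:
  R$15,000 × 14% = R$2,100
  R$48,000 × 28% = R$13,440
  → R$15,540
  Less rehabilitation credit R$2,000 → R$13,540

Alternative minimum tax:
  Adjusted income: R$63,000 + R$7,000 + R$13,500 + R$12,000 = R$95,500
  Exemption: R$95,500 ≤ R$120,000, so full R$31,000 applies
  Base: R$95,500 − R$31,000 = R$64,500
  R$64,500 × 24% = R$15,480

R$15,480 > R$13,540, so the alternative minimum tax is the binding amount.

R$15,480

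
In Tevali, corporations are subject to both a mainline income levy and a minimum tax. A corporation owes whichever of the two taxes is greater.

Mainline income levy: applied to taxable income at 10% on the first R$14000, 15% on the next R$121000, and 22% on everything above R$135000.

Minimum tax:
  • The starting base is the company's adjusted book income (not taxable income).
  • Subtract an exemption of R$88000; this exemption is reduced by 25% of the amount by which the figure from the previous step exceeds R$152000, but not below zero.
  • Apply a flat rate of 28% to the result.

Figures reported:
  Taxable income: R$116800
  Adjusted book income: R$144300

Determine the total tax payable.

Mainline income levy:
  R$14000 × 10% = R$1400
  R$102800 × 15% = R$15420
  → R$16820

Minimum tax:
  Base (adjusted book income): R$144300
  Exemption: R$144300 ≤ R$152000, so full R$88000 applies
  Base: R$144300 − R$88000 = R$56300
  R$56300 × 28% = R$15764

R$16820 > R$15764, so the mainline income levy governs.

R$16820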